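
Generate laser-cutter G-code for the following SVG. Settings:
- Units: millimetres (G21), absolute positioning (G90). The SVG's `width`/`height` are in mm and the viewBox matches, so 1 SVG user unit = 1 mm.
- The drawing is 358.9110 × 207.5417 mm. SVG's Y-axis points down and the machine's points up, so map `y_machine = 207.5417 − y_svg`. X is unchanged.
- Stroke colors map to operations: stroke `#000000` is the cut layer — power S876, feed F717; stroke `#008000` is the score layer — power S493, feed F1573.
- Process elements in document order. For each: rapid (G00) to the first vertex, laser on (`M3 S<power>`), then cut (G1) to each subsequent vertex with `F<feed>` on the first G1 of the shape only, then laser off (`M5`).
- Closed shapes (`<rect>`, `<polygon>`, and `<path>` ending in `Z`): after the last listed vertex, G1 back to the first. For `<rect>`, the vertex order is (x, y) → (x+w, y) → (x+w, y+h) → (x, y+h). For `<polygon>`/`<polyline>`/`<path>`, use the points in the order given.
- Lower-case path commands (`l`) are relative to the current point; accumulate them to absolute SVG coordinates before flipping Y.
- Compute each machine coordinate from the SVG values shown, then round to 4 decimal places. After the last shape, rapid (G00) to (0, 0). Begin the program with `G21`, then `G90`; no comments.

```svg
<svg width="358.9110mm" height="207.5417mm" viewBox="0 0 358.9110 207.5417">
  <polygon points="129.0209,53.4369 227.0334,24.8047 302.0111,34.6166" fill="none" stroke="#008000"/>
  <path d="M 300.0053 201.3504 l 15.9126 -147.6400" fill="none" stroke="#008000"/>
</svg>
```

G21
G90
G00 X129.0209 Y154.1048
M3 S493
G1 X227.0334 Y182.7370 F1573
G1 X302.0111 Y172.9251
G1 X129.0209 Y154.1048
M5
G00 X300.0053 Y6.1913
M3 S493
G1 X315.9179 Y153.8313 F1573
M5
G00 X0.0000 Y0.0000

viewBox `0 0 358.9110 207.5417` with mm width/height → 1 unit = 1 mm. Flip: y_m = 207.5417 − y_svg.

**Shape 1** — `<polygon>` closed polygon, stroke `#008000` → score (S493, F1573). Machine vertices: (129.0209,154.1048) → (227.0334,182.7370) → (302.0111,172.9251) → (129.0209,154.1048). Closed: final G1 returns to the first vertex.

**Shape 2** — `<path>` line segment, stroke `#008000` → score (S493, F1573). Machine vertices: (300.0053,6.1913) → (315.9179,153.8313). Open path.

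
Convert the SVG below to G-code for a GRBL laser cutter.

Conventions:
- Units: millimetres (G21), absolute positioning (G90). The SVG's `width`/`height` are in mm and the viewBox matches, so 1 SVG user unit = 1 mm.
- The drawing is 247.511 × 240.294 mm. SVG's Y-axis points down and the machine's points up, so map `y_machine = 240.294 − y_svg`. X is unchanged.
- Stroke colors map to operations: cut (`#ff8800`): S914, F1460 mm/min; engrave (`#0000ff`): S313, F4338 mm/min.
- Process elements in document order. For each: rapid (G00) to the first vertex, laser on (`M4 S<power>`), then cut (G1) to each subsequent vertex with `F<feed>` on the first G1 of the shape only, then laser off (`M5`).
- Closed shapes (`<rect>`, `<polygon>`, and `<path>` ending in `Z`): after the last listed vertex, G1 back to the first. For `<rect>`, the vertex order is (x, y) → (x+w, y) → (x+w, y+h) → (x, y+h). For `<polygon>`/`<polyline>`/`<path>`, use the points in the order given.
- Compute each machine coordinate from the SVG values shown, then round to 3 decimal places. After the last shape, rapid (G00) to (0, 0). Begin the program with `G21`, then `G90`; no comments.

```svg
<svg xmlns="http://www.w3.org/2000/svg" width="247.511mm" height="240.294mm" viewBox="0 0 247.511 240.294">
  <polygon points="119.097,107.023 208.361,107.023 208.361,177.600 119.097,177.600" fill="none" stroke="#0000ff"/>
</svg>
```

G21
G90
G00 X119.097 Y133.271
M4 S313
G1 X208.361 Y133.271 F4338
G1 X208.361 Y62.694
G1 X119.097 Y62.694
G1 X119.097 Y133.271
M5
G00 X0.000 Y0.000

1 u = 1 mm; y_m = 240.294 − y.

[1] `<polygon>` rectangle, #0000ff→engrave S313 F4338: (119.097,133.271) → (208.361,133.271) → (208.361,62.694) → (119.097,62.694) → (119.097,133.271) (closed)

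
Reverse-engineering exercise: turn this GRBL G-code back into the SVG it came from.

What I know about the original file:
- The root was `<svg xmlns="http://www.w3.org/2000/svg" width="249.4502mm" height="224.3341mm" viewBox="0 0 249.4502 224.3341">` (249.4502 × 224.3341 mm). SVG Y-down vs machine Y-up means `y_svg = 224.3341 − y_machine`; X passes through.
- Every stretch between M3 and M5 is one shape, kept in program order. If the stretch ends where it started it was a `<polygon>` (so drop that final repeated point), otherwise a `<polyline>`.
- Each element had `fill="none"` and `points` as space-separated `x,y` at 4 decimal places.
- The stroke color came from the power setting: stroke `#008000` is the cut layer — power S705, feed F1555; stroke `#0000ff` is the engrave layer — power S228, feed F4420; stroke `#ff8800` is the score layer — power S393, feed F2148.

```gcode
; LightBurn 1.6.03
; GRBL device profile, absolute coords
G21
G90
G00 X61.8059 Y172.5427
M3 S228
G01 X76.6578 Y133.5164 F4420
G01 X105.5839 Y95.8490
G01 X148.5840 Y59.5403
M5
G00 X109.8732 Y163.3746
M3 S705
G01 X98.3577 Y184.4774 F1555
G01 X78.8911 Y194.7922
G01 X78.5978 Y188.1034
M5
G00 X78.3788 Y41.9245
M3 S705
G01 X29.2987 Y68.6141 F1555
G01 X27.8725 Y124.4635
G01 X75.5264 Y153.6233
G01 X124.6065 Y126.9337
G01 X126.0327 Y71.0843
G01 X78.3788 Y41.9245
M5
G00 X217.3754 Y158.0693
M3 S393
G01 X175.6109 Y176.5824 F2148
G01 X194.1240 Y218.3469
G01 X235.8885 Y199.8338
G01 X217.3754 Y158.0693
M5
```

<svg xmlns="http://www.w3.org/2000/svg" width="249.4502mm" height="224.3341mm" viewBox="0 0 249.4502 224.3341">
  <polyline points="61.8059,51.7914 76.6578,90.8177 105.5839,128.4851 148.5840,164.7938" fill="none" stroke="#0000ff"/>
  <polyline points="109.8732,60.9595 98.3577,39.8567 78.8911,29.5419 78.5978,36.2307" fill="none" stroke="#008000"/>
  <polygon points="78.3788,182.4096 29.2987,155.7200 27.8725,99.8706 75.5264,70.7108 124.6065,97.4004 126.0327,153.2498" fill="none" stroke="#008000"/>
  <polygon points="217.3754,66.2648 175.6109,47.7517 194.1240,5.9872 235.8885,24.5003" fill="none" stroke="#ff8800"/>
</svg>

Machine Y-up, SVG Y-down with viewBox height 224.3341, so y_svg = 224.3341 − y_machine; X carries over.

Run 1: S228 ⇒ engrave layer `#0000ff`. The run is open, so emit a `<polyline>` with points (Y-flipped): 61.8059,51.7914 76.6578,90.8177 105.5839,128.4851 148.5840,164.7938.

Run 2: S705 ⇒ cut layer `#008000`. The run is open, so emit a `<polyline>` with points (Y-flipped): 109.8732,60.9595 98.3577,39.8567 78.8911,29.5419 78.5978,36.2307.

Run 3: the run's S705 means `#008000` (cut). The run returns to its start, so emit a `<polygon>` with points (Y-flipped): 78.3788,182.4096 29.2987,155.7200 27.8725,99.8706 75.5264,70.7108 124.6065,97.4004 126.0327,153.2498.

Run 4: S393 ⇒ score layer `#ff8800`. The run returns to its start, so emit a `<polygon>` with points (Y-flipped): 217.3754,66.2648 175.6109,47.7517 194.1240,5.9872 235.8885,24.5003.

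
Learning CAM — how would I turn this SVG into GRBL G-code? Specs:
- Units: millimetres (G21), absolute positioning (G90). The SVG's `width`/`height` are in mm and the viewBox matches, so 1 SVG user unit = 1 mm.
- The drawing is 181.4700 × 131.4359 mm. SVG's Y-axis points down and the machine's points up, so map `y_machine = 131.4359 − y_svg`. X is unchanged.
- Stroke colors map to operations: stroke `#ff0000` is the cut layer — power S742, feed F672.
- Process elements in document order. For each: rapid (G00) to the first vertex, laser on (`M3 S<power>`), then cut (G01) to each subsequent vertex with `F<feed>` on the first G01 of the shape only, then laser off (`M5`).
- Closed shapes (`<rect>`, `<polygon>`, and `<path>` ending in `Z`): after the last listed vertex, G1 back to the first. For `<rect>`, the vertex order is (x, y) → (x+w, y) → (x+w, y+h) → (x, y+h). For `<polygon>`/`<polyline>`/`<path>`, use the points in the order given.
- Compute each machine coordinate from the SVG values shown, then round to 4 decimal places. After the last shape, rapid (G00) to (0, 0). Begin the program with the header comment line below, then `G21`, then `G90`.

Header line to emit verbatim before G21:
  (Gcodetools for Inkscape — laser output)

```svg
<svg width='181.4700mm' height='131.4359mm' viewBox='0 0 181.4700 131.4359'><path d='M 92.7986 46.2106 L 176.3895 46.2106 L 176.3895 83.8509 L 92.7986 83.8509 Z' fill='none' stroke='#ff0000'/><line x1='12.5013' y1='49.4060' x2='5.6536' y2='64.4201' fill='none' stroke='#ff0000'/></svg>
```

viewBox `0 0 181.4700 131.4359` with mm width/height → 1 unit = 1 mm. Flip: y_m = 131.4359 − y_svg.

**Shape 1** — `<path>` rectangle, stroke `#ff0000` → cut (S742, F672). Machine vertices: (92.7986,85.2253) → (176.3895,85.2253) → (176.3895,47.5850) → (92.7986,47.5850) → (92.7986,85.2253). Closed: final G1 returns to the first vertex.

**Shape 2** — `<line>` line segment, stroke `#ff0000` → cut (S742, F672). Machine vertices: (12.5013,82.0299) → (5.6536,67.0158). Open path.

(Gcodetools for Inkscape — laser output)
G21
G90
G00 X92.7986 Y85.2253
M3 S742
G01 X176.3895 Y85.2253 F672
G01 X176.3895 Y47.5850
G01 X92.7986 Y47.5850
G01 X92.7986 Y85.2253
M5
G00 X12.5013 Y82.0299
M3 S742
G01 X5.6536 Y67.0158 F672
M5
G00 X0.0000 Y0.0000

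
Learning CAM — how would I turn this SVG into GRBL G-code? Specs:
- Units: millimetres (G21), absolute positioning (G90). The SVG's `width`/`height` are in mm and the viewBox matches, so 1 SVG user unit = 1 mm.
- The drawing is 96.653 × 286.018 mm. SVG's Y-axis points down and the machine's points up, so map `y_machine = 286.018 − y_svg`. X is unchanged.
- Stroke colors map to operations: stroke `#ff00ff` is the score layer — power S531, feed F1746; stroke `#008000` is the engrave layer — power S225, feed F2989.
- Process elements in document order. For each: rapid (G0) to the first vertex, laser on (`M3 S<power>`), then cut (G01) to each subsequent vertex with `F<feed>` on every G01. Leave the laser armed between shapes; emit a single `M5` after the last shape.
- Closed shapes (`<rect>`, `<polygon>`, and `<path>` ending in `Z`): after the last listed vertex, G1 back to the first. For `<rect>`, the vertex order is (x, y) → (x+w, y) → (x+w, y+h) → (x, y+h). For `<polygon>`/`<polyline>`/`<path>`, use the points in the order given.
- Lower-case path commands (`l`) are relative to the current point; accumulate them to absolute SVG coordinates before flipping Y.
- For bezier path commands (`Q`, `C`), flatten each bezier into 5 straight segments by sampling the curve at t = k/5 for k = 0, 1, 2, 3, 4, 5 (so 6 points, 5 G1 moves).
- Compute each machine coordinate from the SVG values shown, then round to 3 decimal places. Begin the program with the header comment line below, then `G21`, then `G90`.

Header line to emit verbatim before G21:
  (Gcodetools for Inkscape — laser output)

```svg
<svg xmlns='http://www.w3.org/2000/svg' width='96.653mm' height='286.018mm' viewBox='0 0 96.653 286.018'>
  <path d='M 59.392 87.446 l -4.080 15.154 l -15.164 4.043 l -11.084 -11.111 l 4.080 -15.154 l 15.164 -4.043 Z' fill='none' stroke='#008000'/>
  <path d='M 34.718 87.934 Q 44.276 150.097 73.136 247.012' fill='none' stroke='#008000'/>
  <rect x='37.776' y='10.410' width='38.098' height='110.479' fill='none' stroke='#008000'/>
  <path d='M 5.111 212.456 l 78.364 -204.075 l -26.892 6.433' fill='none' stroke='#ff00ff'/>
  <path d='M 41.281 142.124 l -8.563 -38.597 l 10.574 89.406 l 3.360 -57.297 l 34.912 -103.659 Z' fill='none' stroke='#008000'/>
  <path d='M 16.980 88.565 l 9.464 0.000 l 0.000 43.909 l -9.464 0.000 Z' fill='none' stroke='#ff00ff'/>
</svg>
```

(Gcodetools for Inkscape — laser output)
G21
G90
G0 X59.392 Y198.572
M3 S225
G01 X55.312 Y183.418 F2989
G01 X40.148 Y179.375 F2989
G01 X29.064 Y190.486 F2989
G01 X33.144 Y205.640 F2989
G01 X48.308 Y209.683 F2989
G01 X59.392 Y198.572 F2989
G0 X34.718 Y198.084
M3 S225
G01 X39.313 Y171.829 F2989
G01 X45.453 Y142.793 F2989
G01 X53.136 Y110.978 F2989
G01 X62.364 Y76.382 F2989
G01 X73.136 Y39.006 F2989
G0 X37.776 Y275.608
M3 S225
G01 X75.874 Y275.608 F2989
G01 X75.874 Y165.129 F2989
G01 X37.776 Y165.129 F2989
G01 X37.776 Y275.608 F2989
G0 X5.111 Y73.562
M3 S531
G01 X83.475 Y277.637 F1746
G01 X56.583 Y271.204 F1746
G0 X41.281 Y143.894
M3 S225
G01 X32.718 Y182.491 F2989
G01 X43.292 Y93.085 F2989
G01 X46.652 Y150.382 F2989
G01 X81.564 Y254.041 F2989
G01 X41.281 Y143.894 F2989
G0 X16.980 Y197.453
M3 S531
G01 X26.444 Y197.453 F1746
G01 X26.444 Y153.544 F1746
G01 X16.980 Y153.544 F1746
G01 X16.980 Y197.453 F1746
M5

1 u = 1 mm; y_m = 286.018 − y.

[1] `<path>` regular polygon, #008000→engrave S225 F2989: (59.392,198.572) → (55.312,183.418) → (40.148,179.375) → (29.064,190.486) → (33.144,205.640) → (48.308,209.683) → (59.392,198.572) (closed)

[2] `<path>` quadratic bezier, #008000→engrave S225 F2989: (34.718,198.084) → (39.313,171.829) → (45.453,142.793) → (53.136,110.978) → (62.364,76.382) → (73.136,39.006)

[3] `<rect>` rectangle, #008000→engrave S225 F2989: (37.776,275.608) → (75.874,275.608) → (75.874,165.129) → (37.776,165.129) → (37.776,275.608) (closed)

[4] `<path>` open polyline, #ff00ff→score S531 F1746: (5.111,73.562) → (83.475,277.637) → (56.583,271.204)

[5] `<path>` closed polygon, #008000→engrave S225 F2989: (41.281,143.894) → (32.718,182.491) → (43.292,93.085) → (46.652,150.382) → (81.564,254.041) → (41.281,143.894) (closed)

[6] `<path>` rectangle, #ff00ff→score S531 F1746: (16.980,197.453) → (26.444,197.453) → (26.444,153.544) → (16.980,153.544) → (16.980,197.453) (closed)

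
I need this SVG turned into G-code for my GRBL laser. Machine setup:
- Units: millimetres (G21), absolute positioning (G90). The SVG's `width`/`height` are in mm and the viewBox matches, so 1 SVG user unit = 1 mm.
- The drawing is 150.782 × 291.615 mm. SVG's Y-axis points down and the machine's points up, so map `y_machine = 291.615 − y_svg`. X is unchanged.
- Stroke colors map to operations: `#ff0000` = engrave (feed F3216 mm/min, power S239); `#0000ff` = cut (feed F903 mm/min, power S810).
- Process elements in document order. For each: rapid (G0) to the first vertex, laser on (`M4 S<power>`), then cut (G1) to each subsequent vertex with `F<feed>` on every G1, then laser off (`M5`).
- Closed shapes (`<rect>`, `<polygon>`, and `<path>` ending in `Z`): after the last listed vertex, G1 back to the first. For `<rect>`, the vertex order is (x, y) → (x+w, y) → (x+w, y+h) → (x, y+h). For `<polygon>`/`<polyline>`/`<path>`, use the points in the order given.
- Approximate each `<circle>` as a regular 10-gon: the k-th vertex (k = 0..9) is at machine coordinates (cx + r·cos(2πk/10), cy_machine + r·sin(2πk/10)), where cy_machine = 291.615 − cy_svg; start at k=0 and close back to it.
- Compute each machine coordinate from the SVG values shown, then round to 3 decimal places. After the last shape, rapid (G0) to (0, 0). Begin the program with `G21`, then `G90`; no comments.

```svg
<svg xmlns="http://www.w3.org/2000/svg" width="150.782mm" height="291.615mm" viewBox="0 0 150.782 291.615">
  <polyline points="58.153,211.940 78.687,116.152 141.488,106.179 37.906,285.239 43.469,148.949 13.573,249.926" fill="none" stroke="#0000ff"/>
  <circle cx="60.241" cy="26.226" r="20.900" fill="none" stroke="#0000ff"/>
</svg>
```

1 u = 1 mm; y_m = 291.615 − y.

[1] `<polyline>` open polyline, #0000ff→cut S810 F903: (58.153,79.675) → (78.687,175.463) → (141.488,185.436) → (37.906,6.376) → (43.469,142.666) → (13.573,41.689)

[2] `<circle>` circle, #0000ff→cut S810 F903: (81.141,265.389) → (77.149,277.674) → (66.699,285.266) → (53.783,285.266) → (43.333,277.674) → (39.341,265.389) → (43.333,253.104) → (53.783,245.512) → (66.699,245.512) → (77.149,253.104) → (81.141,265.389) (closed)

G21
G90
G0 X58.153 Y79.675
M4 S810
G1 X78.687 Y175.463 F903
G1 X141.488 Y185.436 F903
G1 X37.906 Y6.376 F903
G1 X43.469 Y142.666 F903
G1 X13.573 Y41.689 F903
M5
G0 X81.141 Y265.389
M4 S810
G1 X77.149 Y277.674 F903
G1 X66.699 Y285.266 F903
G1 X53.783 Y285.266 F903
G1 X43.333 Y277.674 F903
G1 X39.341 Y265.389 F903
G1 X43.333 Y253.104 F903
G1 X53.783 Y245.512 F903
G1 X66.699 Y245.512 F903
G1 X77.149 Y253.104 F903
G1 X81.141 Y265.389 F903
M5
G0 X0.000 Y0.000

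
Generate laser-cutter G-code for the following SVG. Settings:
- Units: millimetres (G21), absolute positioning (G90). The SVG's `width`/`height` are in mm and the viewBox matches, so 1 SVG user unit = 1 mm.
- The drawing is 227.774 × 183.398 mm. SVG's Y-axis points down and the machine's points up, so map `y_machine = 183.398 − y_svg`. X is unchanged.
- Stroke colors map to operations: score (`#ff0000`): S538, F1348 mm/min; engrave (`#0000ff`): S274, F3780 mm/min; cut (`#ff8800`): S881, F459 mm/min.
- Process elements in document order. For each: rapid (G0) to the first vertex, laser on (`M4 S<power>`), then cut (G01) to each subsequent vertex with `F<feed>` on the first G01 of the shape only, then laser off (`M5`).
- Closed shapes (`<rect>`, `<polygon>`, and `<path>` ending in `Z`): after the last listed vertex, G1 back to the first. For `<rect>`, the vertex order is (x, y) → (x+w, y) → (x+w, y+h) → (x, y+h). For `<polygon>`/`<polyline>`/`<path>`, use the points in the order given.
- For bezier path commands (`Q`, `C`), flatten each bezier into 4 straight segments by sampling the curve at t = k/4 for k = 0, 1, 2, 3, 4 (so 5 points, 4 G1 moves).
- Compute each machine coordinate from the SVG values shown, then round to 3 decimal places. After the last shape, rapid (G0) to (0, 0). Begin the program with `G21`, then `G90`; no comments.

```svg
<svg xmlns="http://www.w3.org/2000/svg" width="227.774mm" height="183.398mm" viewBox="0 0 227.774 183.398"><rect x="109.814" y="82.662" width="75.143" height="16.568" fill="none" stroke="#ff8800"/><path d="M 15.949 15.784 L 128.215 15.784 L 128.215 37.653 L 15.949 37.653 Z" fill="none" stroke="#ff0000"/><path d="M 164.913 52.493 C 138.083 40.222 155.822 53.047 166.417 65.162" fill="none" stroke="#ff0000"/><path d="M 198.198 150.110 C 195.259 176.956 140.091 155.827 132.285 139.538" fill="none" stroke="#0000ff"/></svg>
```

G21
G90
G0 X109.814 Y100.736
M4 S881
G01 X184.957 Y100.736 F459
G01 X184.957 Y84.168
G01 X109.814 Y84.168
G01 X109.814 Y100.736
M5
G0 X15.949 Y167.614
M4 S538
G01 X128.215 Y167.614 F1348
G01 X128.215 Y145.745
G01 X15.949 Y145.745
G01 X15.949 Y167.614
M5
G0 X164.913 Y130.905
M4 S538
G01 X152.339 Y135.806 F1348
G01 X151.631 Y133.715
G01 X157.939 Y127.052
G01 X166.417 Y118.236
M5
G0 X198.198 Y33.288
M4 S274
G01 X187.757 Y21.324 F3780
G01 X167.067 Y22.398
G01 X145.464 Y31.561
G01 X132.285 Y43.860
M5
G0 X0.000 Y0.000

viewBox `0 0 227.774 183.398` with mm width/height → 1 unit = 1 mm. Flip: y_m = 183.398 − y_svg.

**Shape 1** — `<rect>` rectangle, stroke `#ff8800` → cut (S881, F459). Machine vertices: (109.814,100.736) → (184.957,100.736) → (184.957,84.168) → (109.814,84.168) → (109.814,100.736). Closed: final G1 returns to the first vertex.

**Shape 2** — `<path>` rectangle, stroke `#ff0000` → score (S538, F1348). Machine vertices: (15.949,167.614) → (128.215,167.614) → (128.215,145.745) → (15.949,145.745) → (15.949,167.614). Closed: final G1 returns to the first vertex.

**Shape 3** — `<path>` cubic bezier, stroke `#ff0000` → score (S538, F1348). Control points (SVG): P0=(164.913,52.493), P1=(138.083,40.222), P2=(155.822,53.047), P3=(166.417,65.162); sampled at t=k/4. Machine vertices: (164.913,130.905) → (152.339,135.806) → (151.631,133.715) → (157.939,127.052) → (166.417,118.236). Open path.

**Shape 4** — `<path>` cubic bezier, stroke `#0000ff` → engrave (S274, F3780). Control points (SVG): P0=(198.198,150.110), P1=(195.259,176.956), P2=(140.091,155.827), P3=(132.285,139.538); sampled at t=k/4. Machine vertices: (198.198,33.288) → (187.757,21.324) → (167.067,22.398) → (145.464,31.561) → (132.285,43.860). Open path.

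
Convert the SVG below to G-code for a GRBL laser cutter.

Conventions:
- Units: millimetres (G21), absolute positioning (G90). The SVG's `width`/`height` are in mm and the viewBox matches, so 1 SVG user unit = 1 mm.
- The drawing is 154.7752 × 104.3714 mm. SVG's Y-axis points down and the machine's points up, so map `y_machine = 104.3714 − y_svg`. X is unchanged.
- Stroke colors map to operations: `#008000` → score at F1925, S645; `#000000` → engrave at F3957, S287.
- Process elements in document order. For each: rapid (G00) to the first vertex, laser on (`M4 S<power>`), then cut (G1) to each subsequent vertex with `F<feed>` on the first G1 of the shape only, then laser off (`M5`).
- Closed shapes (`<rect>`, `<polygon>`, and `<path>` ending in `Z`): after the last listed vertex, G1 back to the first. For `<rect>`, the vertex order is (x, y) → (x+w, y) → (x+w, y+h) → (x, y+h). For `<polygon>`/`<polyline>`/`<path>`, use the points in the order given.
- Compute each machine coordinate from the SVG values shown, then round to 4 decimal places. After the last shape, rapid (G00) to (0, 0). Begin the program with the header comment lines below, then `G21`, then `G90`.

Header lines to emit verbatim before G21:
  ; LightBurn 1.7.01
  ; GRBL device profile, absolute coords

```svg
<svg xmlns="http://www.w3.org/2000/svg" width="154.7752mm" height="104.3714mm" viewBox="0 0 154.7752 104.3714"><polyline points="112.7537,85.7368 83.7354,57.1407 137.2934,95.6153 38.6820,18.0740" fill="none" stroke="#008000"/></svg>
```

; LightBurn 1.7.01
; GRBL device profile, absolute coords
G21
G90
G00 X112.7537 Y18.6346
M4 S645
G1 X83.7354 Y47.2307 F1925
G1 X137.2934 Y8.7561
G1 X38.6820 Y86.2974
M5
G00 X0.0000 Y0.0000

viewBox `0 0 154.7752 104.3714` with mm width/height → 1 unit = 1 mm. Flip: y_m = 104.3714 − y_svg.

**Shape 1** — `<polyline>` open polyline, stroke `#008000` → score (S645, F1925). Machine vertices: (112.7537,18.6346) → (83.7354,47.2307) → (137.2934,8.7561) → (38.6820,86.2974). Open path.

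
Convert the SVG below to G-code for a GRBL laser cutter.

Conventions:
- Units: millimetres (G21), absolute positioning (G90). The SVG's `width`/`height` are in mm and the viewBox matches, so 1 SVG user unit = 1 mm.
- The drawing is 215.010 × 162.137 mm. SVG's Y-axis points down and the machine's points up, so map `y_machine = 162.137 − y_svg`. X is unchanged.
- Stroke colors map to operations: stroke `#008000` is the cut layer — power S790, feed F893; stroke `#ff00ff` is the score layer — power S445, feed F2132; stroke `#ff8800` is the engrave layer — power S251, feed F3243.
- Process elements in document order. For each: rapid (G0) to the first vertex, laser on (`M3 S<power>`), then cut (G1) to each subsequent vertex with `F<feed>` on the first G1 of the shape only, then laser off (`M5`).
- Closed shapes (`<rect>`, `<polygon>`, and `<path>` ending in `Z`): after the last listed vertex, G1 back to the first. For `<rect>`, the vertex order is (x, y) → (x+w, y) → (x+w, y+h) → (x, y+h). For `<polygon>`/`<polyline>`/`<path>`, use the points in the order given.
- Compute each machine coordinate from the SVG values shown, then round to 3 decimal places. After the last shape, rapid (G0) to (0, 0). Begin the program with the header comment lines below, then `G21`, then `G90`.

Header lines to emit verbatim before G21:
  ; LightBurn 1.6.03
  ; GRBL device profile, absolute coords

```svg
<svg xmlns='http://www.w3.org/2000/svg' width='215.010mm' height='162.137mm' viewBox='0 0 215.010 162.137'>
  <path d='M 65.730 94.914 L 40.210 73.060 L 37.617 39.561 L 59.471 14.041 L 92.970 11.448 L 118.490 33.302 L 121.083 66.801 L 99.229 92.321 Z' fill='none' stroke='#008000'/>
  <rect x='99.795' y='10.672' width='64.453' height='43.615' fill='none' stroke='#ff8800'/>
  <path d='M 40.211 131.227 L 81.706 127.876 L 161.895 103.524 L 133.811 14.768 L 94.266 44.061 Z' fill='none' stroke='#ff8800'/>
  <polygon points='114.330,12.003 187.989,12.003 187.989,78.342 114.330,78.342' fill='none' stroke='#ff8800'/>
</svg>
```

viewBox `0 0 215.010 162.137` with mm width/height → 1 unit = 1 mm. Flip: y_m = 162.137 − y_svg.

**Shape 1** — `<path>` regular polygon, stroke `#008000` → cut (S790, F893). Machine vertices: (65.730,67.223) → (40.210,89.077) → (37.617,122.576) → (59.471,148.096) → (92.970,150.689) → (118.490,128.835) → (121.083,95.336) → (99.229,69.816) → (65.730,67.223). Closed: final G1 returns to the first vertex.

**Shape 2** — `<rect>` rectangle, stroke `#ff8800` → engrave (S251, F3243). Machine vertices: (99.795,151.465) → (164.248,151.465) → (164.248,107.850) → (99.795,107.850) → (99.795,151.465). Closed: final G1 returns to the first vertex.

**Shape 3** — `<path>` closed polygon, stroke `#ff8800` → engrave (S251, F3243). Machine vertices: (40.211,30.910) → (81.706,34.261) → (161.895,58.613) → (133.811,147.369) → (94.266,118.076) → (40.211,30.910). Closed: final G1 returns to the first vertex.

**Shape 4** — `<polygon>` rectangle, stroke `#ff8800` → engrave (S251, F3243). Machine vertices: (114.330,150.134) → (187.989,150.134) → (187.989,83.795) → (114.330,83.795) → (114.330,150.134). Closed: final G1 returns to the first vertex.

; LightBurn 1.6.03
; GRBL device profile, absolute coords
G21
G90
G0 X65.730 Y67.223
M3 S790
G1 X40.210 Y89.077 F893
G1 X37.617 Y122.576
G1 X59.471 Y148.096
G1 X92.970 Y150.689
G1 X118.490 Y128.835
G1 X121.083 Y95.336
G1 X99.229 Y69.816
G1 X65.730 Y67.223
M5
G0 X99.795 Y151.465
M3 S251
G1 X164.248 Y151.465 F3243
G1 X164.248 Y107.850
G1 X99.795 Y107.850
G1 X99.795 Y151.465
M5
G0 X40.211 Y30.910
M3 S251
G1 X81.706 Y34.261 F3243
G1 X161.895 Y58.613
G1 X133.811 Y147.369
G1 X94.266 Y118.076
G1 X40.211 Y30.910
M5
G0 X114.330 Y150.134
M3 S251
G1 X187.989 Y150.134 F3243
G1 X187.989 Y83.795
G1 X114.330 Y83.795
G1 X114.330 Y150.134
M5
G0 X0.000 Y0.000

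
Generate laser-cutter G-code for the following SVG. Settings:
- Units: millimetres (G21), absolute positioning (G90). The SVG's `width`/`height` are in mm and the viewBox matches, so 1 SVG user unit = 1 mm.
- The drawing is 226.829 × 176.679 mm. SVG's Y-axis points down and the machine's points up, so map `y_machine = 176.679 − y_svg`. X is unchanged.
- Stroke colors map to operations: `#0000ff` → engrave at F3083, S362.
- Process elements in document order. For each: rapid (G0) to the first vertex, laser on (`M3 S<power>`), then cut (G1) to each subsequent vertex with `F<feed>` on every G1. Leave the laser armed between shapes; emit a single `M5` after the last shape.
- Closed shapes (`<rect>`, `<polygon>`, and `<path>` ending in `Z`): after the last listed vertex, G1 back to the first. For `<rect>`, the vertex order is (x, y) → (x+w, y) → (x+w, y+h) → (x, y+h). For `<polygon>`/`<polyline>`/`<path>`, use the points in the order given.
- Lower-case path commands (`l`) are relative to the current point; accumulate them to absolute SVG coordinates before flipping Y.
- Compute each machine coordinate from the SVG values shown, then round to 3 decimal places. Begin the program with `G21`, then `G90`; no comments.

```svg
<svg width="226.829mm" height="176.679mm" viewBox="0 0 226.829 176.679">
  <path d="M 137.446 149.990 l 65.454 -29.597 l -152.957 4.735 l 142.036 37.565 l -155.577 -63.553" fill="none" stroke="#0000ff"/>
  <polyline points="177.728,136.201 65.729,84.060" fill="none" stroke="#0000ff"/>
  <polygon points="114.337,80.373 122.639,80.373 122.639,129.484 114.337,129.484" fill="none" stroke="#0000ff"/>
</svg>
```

G21
G90
G0 X137.446 Y26.689
M3 S362
G1 X202.900 Y56.286 F3083
G1 X49.943 Y51.551 F3083
G1 X191.979 Y13.986 F3083
G1 X36.402 Y77.539 F3083
G0 X177.728 Y40.478
M3 S362
G1 X65.729 Y92.619 F3083
G0 X114.337 Y96.306
M3 S362
G1 X122.639 Y96.306 F3083
G1 X122.639 Y47.195 F3083
G1 X114.337 Y47.195 F3083
G1 X114.337 Y96.306 F3083
M5

Since the viewBox matches the mm dimensions, user units are millimetres directly. The only transform is the Y-flip y_m = 176.679 − y_svg.

Shape 1 is a open polyline drawn with `<path>`. Its stroke #0000ff means engrave at S362, F3083. After flipping Y the toolpath is (137.446,26.689) → (202.900,56.286) → (49.943,51.551) → (191.979,13.986) → (36.402,77.539).

Shape 2 is a line segment drawn with `<polyline>`. Its stroke #0000ff means engrave at S362, F3083. After flipping Y the toolpath is (177.728,40.478) → (65.729,92.619).

Shape 3 is a rectangle drawn with `<polygon>`. Its stroke #0000ff means engrave at S362, F3083. After flipping Y the toolpath is (114.337,96.306) → (122.639,96.306) → (122.639,47.195) → (114.337,47.195) → (114.337,96.306), returning to the start.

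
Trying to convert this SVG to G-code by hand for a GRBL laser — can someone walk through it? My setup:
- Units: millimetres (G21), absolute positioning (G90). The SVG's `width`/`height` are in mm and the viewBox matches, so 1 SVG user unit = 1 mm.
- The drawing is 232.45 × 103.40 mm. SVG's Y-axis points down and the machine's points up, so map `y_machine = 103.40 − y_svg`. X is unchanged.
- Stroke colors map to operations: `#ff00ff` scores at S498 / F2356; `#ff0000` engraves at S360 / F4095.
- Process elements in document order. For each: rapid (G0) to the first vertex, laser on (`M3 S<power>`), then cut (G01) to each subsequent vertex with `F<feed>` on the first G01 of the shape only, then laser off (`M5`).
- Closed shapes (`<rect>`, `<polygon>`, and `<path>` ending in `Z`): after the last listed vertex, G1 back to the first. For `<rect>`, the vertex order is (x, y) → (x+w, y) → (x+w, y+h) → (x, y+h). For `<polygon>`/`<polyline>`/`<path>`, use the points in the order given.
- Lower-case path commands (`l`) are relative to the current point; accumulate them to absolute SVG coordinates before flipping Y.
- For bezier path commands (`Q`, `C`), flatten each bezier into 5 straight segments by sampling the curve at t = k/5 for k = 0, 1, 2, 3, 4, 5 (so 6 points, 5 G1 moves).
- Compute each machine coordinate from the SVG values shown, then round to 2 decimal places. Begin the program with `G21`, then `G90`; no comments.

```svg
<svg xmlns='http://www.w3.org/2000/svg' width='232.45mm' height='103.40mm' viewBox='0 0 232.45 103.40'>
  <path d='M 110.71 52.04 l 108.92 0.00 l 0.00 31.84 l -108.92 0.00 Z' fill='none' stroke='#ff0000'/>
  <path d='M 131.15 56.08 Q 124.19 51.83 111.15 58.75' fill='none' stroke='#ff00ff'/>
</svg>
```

viewBox `0 0 232.45 103.40` with mm width/height → 1 unit = 1 mm. Flip: y_m = 103.40 − y_svg.

**Shape 1** — `<path>` rectangle, stroke `#ff0000` → engrave (S360, F4095). Machine vertices: (110.71,51.36) → (219.63,51.36) → (219.63,19.52) → (110.71,19.52) → (110.71,51.36). Closed: final G1 returns to the first vertex.

**Shape 2** — `<path>` quadratic bezier, stroke `#ff00ff` → score (S498, F2356). Control points (SVG): P0=(131.15,56.08), P1=(124.19,51.83), P2=(111.15,58.75); sampled at t=k/5. Machine vertices: (131.15,47.32) → (128.12,48.57) → (124.61,48.93) → (120.61,48.40) → (116.12,46.97) → (111.15,44.65). Open path.

G21
G90
G0 X110.71 Y51.36
M3 S360
G01 X219.63 Y51.36 F4095
G01 X219.63 Y19.52
G01 X110.71 Y19.52
G01 X110.71 Y51.36
M5
G0 X131.15 Y47.32
M3 S498
G01 X128.12 Y48.57 F2356
G01 X124.61 Y48.93
G01 X120.61 Y48.40
G01 X116.12 Y46.97
G01 X111.15 Y44.65
M5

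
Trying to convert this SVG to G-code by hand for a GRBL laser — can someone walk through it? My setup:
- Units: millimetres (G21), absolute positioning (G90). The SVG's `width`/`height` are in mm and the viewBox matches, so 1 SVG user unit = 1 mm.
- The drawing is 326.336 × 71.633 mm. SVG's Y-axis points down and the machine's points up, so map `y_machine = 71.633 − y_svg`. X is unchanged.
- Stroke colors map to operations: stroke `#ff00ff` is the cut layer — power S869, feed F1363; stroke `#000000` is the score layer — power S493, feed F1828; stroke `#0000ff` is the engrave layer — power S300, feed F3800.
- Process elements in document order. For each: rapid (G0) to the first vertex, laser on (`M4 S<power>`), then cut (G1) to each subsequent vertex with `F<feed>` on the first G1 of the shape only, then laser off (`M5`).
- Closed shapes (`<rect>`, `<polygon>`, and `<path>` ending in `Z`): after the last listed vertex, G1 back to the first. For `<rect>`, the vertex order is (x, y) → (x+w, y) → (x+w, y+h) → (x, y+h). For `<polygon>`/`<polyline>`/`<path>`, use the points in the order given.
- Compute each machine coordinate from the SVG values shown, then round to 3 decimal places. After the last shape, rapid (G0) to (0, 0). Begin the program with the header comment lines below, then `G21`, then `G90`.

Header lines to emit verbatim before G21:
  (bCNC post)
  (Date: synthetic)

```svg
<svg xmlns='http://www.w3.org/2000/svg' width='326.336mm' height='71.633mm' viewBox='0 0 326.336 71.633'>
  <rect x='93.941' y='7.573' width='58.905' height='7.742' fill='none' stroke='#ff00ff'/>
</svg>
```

(bCNC post)
(Date: synthetic)
G21
G90
G0 X93.941 Y64.060
M4 S869
G1 X152.846 Y64.060 F1363
G1 X152.846 Y56.318
G1 X93.941 Y56.318
G1 X93.941 Y64.060
M5
G0 X0.000 Y0.000

viewBox `0 0 326.336 71.633` with mm width/height → 1 unit = 1 mm. Flip: y_m = 71.633 − y_svg.

**Shape 1** — `<rect>` rectangle, stroke `#ff00ff` → cut (S869, F1363). Machine vertices: (93.941,64.060) → (152.846,64.060) → (152.846,56.318) → (93.941,56.318) → (93.941,64.060). Closed: final G1 returns to the first vertex.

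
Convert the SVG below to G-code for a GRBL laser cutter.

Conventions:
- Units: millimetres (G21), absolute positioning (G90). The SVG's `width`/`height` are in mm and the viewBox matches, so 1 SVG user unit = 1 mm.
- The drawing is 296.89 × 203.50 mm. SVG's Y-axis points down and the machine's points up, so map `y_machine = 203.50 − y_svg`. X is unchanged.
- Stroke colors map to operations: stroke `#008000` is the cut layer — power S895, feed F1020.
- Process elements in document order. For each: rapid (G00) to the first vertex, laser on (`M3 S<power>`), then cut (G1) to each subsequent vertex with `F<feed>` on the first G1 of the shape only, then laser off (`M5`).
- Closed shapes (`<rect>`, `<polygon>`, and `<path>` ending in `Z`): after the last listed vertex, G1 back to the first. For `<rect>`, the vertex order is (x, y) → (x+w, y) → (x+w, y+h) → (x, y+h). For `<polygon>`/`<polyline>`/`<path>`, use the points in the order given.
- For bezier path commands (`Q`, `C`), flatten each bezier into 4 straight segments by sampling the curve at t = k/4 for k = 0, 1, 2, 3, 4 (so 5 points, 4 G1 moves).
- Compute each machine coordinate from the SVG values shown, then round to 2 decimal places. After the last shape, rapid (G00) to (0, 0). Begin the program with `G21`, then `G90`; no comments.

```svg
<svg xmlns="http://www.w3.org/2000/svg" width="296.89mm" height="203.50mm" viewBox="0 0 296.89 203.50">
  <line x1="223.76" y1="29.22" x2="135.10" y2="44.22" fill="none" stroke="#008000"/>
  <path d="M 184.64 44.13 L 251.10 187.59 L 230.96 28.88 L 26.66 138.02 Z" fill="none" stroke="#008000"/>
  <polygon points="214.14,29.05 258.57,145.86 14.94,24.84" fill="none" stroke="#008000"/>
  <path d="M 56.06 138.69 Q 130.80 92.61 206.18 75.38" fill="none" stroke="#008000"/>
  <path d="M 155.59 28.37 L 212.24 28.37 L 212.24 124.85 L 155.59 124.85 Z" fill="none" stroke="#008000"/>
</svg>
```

G21
G90
G00 X223.76 Y174.28
M3 S895
G1 X135.10 Y159.28 F1020
M5
G00 X184.64 Y159.37
M3 S895
G1 X251.10 Y15.91 F1020
G1 X230.96 Y174.62
G1 X26.66 Y65.48
G1 X184.64 Y159.37
M5
G00 X214.14 Y174.45
M3 S895
G1 X258.57 Y57.64 F1020
G1 X14.94 Y178.66
G1 X214.14 Y174.45
M5
G00 X56.06 Y64.81
M3 S895
G1 X93.47 Y86.05 F1020
G1 X130.96 Y103.68
G1 X168.53 Y117.70
G1 X206.18 Y128.12
M5
G00 X155.59 Y175.13
M3 S895
G1 X212.24 Y175.13 F1020
G1 X212.24 Y78.65
G1 X155.59 Y78.65
G1 X155.59 Y175.13
M5
G00 X0.00 Y0.00

viewBox `0 0 296.89 203.50` with mm width/height → 1 unit = 1 mm. Flip: y_m = 203.50 − y_svg.

**Shape 1** — `<line>` line segment, stroke `#008000` → cut (S895, F1020). Machine vertices: (223.76,174.28) → (135.10,159.28). Open path.

**Shape 2** — `<path>` closed polygon, stroke `#008000` → cut (S895, F1020). Machine vertices: (184.64,159.37) → (251.10,15.91) → (230.96,174.62) → (26.66,65.48) → (184.64,159.37). Closed: final G1 returns to the first vertex.

**Shape 3** — `<polygon>` closed polygon, stroke `#008000` → cut (S895, F1020). Machine vertices: (214.14,174.45) → (258.57,57.64) → (14.94,178.66) → (214.14,174.45). Closed: final G1 returns to the first vertex.

**Shape 4** — `<path>` quadratic bezier, stroke `#008000` → cut (S895, F1020). Control points (SVG): P0=(56.06,138.69), P1=(130.80,92.61), P2=(206.18,75.38); sampled at t=k/4. Machine vertices: (56.06,64.81) → (93.47,86.05) → (130.96,103.68) → (168.53,117.70) → (206.18,128.12). Open path.

**Shape 5** — `<path>` rectangle, stroke `#008000` → cut (S895, F1020). Machine vertices: (155.59,175.13) → (212.24,175.13) → (212.24,78.65) → (155.59,78.65) → (155.59,175.13). Closed: final G1 returns to the first vertex.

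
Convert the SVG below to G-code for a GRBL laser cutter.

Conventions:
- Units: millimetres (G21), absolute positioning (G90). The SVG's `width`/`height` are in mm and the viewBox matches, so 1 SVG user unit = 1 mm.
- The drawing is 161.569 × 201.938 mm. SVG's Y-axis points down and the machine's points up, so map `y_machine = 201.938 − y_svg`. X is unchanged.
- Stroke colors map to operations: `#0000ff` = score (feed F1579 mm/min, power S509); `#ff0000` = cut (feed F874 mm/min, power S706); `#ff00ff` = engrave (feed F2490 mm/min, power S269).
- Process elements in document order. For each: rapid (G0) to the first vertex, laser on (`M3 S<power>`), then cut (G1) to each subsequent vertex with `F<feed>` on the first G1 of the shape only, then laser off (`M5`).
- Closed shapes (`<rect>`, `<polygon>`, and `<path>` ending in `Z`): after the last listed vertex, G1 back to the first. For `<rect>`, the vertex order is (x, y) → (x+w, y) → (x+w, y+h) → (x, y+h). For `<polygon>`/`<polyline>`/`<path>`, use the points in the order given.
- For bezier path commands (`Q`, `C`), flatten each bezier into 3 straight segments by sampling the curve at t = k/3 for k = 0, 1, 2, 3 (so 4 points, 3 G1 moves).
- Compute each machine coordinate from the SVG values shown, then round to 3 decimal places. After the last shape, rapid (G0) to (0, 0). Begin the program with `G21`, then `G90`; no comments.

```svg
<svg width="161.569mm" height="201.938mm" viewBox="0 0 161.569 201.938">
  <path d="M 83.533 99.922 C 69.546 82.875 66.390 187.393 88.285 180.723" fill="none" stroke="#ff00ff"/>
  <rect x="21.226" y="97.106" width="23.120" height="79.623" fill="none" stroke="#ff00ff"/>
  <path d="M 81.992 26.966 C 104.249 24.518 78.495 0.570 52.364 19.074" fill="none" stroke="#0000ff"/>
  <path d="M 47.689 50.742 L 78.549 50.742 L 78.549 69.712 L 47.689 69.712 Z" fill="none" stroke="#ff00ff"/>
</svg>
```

viewBox `0 0 161.569 201.938` with mm width/height → 1 unit = 1 mm. Flip: y_m = 201.938 − y_svg.

**Shape 1** — `<path>` cubic bezier, stroke `#ff00ff` → engrave (S269, F2490). Control points (SVG): P0=(83.533,99.922), P1=(69.546,82.875), P2=(66.390,187.393), P3=(88.285,180.723); sampled at t=k/3. Machine vertices: (83.533,102.016) → (73.683,87.162) → (74.214,42.987) → (88.285,21.215). Open path.

**Shape 2** — `<rect>` rectangle, stroke `#ff00ff` → engrave (S269, F2490). Machine vertices: (21.226,104.832) → (44.346,104.832) → (44.346,25.209) → (21.226,25.209) → (21.226,104.832). Closed: final G1 returns to the first vertex.

**Shape 3** — `<path>` cubic bezier, stroke `#0000ff` → score (S509, F1579). Control points (SVG): P0=(81.992,26.966), P1=(104.249,24.518), P2=(78.495,0.570), P3=(52.364,19.074); sampled at t=k/3. Machine vertices: (81.992,174.972) → (90.010,182.218) → (76.605,189.586) → (52.364,182.864). Open path.

**Shape 4** — `<path>` rectangle, stroke `#ff00ff` → engrave (S269, F2490). Machine vertices: (47.689,151.196) → (78.549,151.196) → (78.549,132.226) → (47.689,132.226) → (47.689,151.196). Closed: final G1 returns to the first vertex.

G21
G90
G0 X83.533 Y102.016
M3 S269
G1 X73.683 Y87.162 F2490
G1 X74.214 Y42.987
G1 X88.285 Y21.215
M5
G0 X21.226 Y104.832
M3 S269
G1 X44.346 Y104.832 F2490
G1 X44.346 Y25.209
G1 X21.226 Y25.209
G1 X21.226 Y104.832
M5
G0 X81.992 Y174.972
M3 S509
G1 X90.010 Y182.218 F1579
G1 X76.605 Y189.586
G1 X52.364 Y182.864
M5
G0 X47.689 Y151.196
M3 S269
G1 X78.549 Y151.196 F2490
G1 X78.549 Y132.226
G1 X47.689 Y132.226
G1 X47.689 Y151.196
M5
G0 X0.000 Y0.000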